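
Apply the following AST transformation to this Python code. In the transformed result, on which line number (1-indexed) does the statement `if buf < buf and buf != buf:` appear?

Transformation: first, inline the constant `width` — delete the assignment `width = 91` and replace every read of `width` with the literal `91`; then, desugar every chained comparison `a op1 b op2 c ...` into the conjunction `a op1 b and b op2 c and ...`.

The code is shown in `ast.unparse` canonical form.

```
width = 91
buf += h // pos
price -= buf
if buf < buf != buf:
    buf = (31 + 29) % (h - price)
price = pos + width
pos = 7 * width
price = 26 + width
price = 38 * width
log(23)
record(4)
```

3

Transformed code:
buf += h // pos
price -= buf
if buf < buf and buf != buf:
    buf = (31 + 29) % (h - price)
price = pos + 91
pos = 7 * 91
price = 26 + 91
price = 38 * 91
log(23)
record(4)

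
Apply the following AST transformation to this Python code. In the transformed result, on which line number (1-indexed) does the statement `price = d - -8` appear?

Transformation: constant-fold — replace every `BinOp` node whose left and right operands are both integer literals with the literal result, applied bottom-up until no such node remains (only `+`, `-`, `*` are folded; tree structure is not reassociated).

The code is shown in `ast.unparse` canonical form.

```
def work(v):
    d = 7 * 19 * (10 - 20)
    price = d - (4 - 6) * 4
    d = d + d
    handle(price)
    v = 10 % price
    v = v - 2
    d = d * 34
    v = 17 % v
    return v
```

Transformed code:
def work(v):
    d = -1330
    price = d - -8
    d = d + d
    handle(price)
    v = 10 % price
    v = v - 2
    d = d * 34
    v = 17 % v
    return v

3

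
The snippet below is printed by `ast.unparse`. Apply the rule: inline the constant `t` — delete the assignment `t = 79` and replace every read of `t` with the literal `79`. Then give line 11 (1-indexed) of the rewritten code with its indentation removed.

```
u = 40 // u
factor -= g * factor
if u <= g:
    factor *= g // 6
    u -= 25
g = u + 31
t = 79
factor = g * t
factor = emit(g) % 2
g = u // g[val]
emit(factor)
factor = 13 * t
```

Transformed code:
u = 40 // u
factor -= g * factor
if u <= g:
    factor *= g // 6
    u -= 25
g = u + 31
factor = g * 79
factor = emit(g) % 2
g = u // g[val]
emit(factor)
factor = 13 * 79

factor = 13 * 79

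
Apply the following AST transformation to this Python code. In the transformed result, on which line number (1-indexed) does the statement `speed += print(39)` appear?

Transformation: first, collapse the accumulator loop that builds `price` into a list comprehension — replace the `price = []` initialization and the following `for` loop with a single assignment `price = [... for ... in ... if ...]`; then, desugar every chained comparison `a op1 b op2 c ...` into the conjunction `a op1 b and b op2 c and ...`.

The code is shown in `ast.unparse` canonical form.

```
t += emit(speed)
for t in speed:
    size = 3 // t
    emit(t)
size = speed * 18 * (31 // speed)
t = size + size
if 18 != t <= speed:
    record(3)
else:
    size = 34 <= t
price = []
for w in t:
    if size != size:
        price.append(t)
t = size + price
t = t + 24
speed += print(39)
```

14

Transformed code:
t += emit(speed)
for t in speed:
    size = 3 // t
    emit(t)
size = speed * 18 * (31 // speed)
t = size + size
if 18 != t and t <= speed:
    record(3)
else:
    size = 34 <= t
price = [t for w in t if size != size]
t = size + price
t = t + 24
speed += print(39)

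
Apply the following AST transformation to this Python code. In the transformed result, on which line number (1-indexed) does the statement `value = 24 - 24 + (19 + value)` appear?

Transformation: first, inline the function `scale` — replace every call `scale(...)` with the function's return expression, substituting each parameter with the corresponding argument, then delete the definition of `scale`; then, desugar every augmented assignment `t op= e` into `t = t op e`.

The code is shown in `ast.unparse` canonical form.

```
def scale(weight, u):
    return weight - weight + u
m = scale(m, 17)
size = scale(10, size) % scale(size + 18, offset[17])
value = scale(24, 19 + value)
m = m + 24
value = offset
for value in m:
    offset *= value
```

Transformed code:
m = m - m + 17
size = (10 - 10 + size) % (size + 18 - (size + 18) + offset[17])
value = 24 - 24 + (19 + value)
m = m + 24
value = offset
for value in m:
    offset = offset * value

3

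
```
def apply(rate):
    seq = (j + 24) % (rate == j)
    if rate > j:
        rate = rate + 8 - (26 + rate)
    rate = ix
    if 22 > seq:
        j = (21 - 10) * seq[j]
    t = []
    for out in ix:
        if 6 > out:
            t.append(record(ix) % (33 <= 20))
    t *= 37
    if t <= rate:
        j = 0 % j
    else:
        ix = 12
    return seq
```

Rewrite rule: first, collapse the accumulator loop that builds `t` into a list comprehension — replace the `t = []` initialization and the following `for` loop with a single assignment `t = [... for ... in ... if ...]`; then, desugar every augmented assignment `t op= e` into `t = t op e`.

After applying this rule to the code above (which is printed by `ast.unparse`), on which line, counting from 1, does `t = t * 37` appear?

Transformed code:
def apply(rate):
    seq = (j + 24) % (rate == j)
    if rate > j:
        rate = rate + 8 - (26 + rate)
    rate = ix
    if 22 > seq:
        j = (21 - 10) * seq[j]
    t = [record(ix) % (33 <= 20) for out in ix if 6 > out]
    t = t * 37
    if t <= rate:
        j = 0 % j
    else:
        ix = 12
    return seq

9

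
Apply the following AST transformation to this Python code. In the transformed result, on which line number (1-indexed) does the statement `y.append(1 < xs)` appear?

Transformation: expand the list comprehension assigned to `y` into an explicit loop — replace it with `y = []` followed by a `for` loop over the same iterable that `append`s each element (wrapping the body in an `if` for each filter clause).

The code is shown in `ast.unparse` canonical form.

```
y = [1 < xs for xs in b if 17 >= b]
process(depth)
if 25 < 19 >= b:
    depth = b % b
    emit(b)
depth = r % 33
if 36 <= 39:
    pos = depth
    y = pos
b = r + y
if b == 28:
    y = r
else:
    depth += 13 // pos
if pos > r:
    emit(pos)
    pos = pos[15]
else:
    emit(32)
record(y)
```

Transformed code:
y = []
for xs in b:
    if 17 >= b:
        y.append(1 < xs)
process(depth)
if 25 < 19 >= b:
    depth = b % b
    emit(b)
depth = r % 33
if 36 <= 39:
    pos = depth
    y = pos
b = r + y
if b == 28:
    y = r
else:
    depth += 13 // pos
if pos > r:
    emit(pos)
    pos = pos[15]
else:
    emit(32)
record(y)

4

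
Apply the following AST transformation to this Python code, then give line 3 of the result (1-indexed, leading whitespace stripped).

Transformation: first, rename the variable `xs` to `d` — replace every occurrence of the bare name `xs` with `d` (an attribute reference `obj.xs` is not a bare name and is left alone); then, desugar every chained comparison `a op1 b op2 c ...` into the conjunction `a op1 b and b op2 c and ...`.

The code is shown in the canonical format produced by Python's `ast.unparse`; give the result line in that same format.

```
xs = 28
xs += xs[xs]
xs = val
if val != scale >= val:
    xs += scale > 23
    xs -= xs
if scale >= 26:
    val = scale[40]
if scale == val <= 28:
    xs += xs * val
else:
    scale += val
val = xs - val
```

d = val

Transformed code:
d = 28
d += d[d]
d = val
if val != scale and scale >= val:
    d += scale > 23
    d -= d
if scale >= 26:
    val = scale[40]
if scale == val and val <= 28:
    d += d * val
else:
    scale += val
val = d - val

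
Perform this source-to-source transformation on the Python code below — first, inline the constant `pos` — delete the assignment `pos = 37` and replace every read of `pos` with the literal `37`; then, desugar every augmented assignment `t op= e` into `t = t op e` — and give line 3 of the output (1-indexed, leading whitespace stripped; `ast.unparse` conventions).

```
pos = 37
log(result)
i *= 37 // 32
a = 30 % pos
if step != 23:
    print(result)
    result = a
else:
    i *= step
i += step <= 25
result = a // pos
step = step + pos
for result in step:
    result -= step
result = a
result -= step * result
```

Transformed code:
log(result)
i = i * (37 // 32)
a = 30 % 37
if step != 23:
    print(result)
    result = a
else:
    i = i * step
i = i + (step <= 25)
result = a // 37
step = step + 37
for result in step:
    result = result - step
result = a
result = result - step * result

a = 30 % 37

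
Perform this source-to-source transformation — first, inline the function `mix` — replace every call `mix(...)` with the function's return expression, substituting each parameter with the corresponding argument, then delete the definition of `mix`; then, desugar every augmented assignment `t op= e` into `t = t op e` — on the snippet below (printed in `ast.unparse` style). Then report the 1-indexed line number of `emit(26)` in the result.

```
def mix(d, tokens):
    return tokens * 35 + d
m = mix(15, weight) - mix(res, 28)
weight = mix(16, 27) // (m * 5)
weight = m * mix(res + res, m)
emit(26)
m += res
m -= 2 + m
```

4

Transformed code:
m = weight * 35 + 15 - (28 * 35 + res)
weight = (27 * 35 + 16) // (m * 5)
weight = m * (m * 35 + (res + res))
emit(26)
m = m + res
m = m - (2 + m)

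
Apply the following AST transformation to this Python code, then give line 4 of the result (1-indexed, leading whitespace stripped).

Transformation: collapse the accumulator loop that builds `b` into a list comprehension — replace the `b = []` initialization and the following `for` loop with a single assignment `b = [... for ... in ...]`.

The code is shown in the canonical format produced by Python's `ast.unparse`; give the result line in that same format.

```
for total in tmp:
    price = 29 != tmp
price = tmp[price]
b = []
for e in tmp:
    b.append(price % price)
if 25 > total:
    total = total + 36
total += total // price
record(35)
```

b = [price % price for e in tmp]

Transformed code:
for total in tmp:
    price = 29 != tmp
price = tmp[price]
b = [price % price for e in tmp]
if 25 > total:
    total = total + 36
total += total // price
record(35)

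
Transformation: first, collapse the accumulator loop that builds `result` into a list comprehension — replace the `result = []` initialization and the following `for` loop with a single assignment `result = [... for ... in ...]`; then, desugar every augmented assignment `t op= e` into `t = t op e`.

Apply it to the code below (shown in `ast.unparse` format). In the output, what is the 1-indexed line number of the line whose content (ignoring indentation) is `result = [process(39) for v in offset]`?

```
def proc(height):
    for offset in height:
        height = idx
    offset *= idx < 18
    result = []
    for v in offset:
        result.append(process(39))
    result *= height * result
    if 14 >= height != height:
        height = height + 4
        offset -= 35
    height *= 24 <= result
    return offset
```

Transformed code:
def proc(height):
    for offset in height:
        height = idx
    offset = offset * (idx < 18)
    result = [process(39) for v in offset]
    result = result * (height * result)
    if 14 >= height != height:
        height = height + 4
        offset = offset - 35
    height = height * (24 <= result)
    return offset

5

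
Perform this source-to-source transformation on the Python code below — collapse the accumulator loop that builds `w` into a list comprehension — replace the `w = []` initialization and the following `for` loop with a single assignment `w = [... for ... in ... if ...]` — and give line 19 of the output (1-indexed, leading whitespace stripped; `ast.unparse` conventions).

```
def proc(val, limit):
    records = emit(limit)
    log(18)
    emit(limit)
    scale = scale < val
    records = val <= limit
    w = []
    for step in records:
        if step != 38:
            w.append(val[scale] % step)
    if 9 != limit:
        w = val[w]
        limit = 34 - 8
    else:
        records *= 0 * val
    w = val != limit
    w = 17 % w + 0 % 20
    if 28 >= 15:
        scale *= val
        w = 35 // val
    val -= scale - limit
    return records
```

Transformed code:
def proc(val, limit):
    records = emit(limit)
    log(18)
    emit(limit)
    scale = scale < val
    records = val <= limit
    w = [val[scale] % step for step in records if step != 38]
    if 9 != limit:
        w = val[w]
        limit = 34 - 8
    else:
        records *= 0 * val
    w = val != limit
    w = 17 % w + 0 % 20
    if 28 >= 15:
        scale *= val
        w = 35 // val
    val -= scale - limit
    return records

return records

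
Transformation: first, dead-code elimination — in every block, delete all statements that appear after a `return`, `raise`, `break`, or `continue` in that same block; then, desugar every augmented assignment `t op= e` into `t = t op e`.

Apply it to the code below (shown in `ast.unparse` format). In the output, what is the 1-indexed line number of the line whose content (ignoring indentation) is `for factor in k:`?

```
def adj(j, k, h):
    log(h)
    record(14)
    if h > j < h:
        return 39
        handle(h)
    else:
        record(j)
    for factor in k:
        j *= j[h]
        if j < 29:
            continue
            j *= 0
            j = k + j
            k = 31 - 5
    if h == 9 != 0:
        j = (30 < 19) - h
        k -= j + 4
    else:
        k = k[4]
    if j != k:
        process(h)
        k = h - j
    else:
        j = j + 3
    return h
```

Transformed code:
def adj(j, k, h):
    log(h)
    record(14)
    if h > j < h:
        return 39
    else:
        record(j)
    for factor in k:
        j = j * j[h]
        if j < 29:
            continue
    if h == 9 != 0:
        j = (30 < 19) - h
        k = k - (j + 4)
    else:
        k = k[4]
    if j != k:
        process(h)
        k = h - j
    else:
        j = j + 3
    return h

8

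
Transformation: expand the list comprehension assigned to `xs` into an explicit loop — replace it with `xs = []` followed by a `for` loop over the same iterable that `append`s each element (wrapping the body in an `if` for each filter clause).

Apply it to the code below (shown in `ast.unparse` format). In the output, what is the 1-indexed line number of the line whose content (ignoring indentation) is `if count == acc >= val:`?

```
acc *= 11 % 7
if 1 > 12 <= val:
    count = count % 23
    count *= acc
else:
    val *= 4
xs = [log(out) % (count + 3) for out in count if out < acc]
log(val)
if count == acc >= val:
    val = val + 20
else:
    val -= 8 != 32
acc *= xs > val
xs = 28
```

12

Transformed code:
acc *= 11 % 7
if 1 > 12 <= val:
    count = count % 23
    count *= acc
else:
    val *= 4
xs = []
for out in count:
    if out < acc:
        xs.append(log(out) % (count + 3))
log(val)
if count == acc >= val:
    val = val + 20
else:
    val -= 8 != 32
acc *= xs > val
xs = 28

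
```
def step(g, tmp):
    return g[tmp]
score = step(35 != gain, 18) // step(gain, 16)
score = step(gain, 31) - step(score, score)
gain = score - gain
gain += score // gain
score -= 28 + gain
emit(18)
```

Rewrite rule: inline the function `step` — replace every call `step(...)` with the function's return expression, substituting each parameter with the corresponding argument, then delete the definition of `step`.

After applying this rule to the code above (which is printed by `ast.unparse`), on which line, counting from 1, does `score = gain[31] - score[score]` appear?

Transformed code:
score = (35 != gain)[18] // gain[16]
score = gain[31] - score[score]
gain = score - gain
gain += score // gain
score -= 28 + gain
emit(18)

2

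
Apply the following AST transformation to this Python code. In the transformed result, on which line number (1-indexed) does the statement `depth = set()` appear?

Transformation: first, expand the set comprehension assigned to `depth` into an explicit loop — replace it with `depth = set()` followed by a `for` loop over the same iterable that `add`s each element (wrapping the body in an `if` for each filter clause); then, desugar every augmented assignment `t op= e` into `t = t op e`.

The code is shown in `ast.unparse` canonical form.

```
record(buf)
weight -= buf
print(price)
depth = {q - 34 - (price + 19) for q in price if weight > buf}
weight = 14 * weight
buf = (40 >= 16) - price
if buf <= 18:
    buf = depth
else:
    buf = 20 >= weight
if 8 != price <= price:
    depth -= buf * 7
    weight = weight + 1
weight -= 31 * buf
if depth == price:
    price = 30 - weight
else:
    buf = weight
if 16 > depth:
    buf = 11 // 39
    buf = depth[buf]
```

4

Transformed code:
record(buf)
weight = weight - buf
print(price)
depth = set()
for q in price:
    if weight > buf:
        depth.add(q - 34 - (price + 19))
weight = 14 * weight
buf = (40 >= 16) - price
if buf <= 18:
    buf = depth
else:
    buf = 20 >= weight
if 8 != price <= price:
    depth = depth - buf * 7
    weight = weight + 1
weight = weight - 31 * buf
if depth == price:
    price = 30 - weight
else:
    buf = weight
if 16 > depth:
    buf = 11 // 39
    buf = depth[buf]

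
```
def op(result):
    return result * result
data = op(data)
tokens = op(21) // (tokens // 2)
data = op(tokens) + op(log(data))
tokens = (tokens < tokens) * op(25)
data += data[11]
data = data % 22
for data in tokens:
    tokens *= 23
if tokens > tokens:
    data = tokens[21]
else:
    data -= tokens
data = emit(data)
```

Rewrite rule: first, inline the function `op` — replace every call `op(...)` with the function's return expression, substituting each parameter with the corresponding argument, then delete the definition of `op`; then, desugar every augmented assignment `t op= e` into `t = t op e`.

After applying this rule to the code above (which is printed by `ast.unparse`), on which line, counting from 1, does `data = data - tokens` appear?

12

Transformed code:
data = data * data
tokens = 21 * 21 // (tokens // 2)
data = tokens * tokens + log(data) * log(data)
tokens = (tokens < tokens) * (25 * 25)
data = data + data[11]
data = data % 22
for data in tokens:
    tokens = tokens * 23
if tokens > tokens:
    data = tokens[21]
else:
    data = data - tokens
data = emit(data)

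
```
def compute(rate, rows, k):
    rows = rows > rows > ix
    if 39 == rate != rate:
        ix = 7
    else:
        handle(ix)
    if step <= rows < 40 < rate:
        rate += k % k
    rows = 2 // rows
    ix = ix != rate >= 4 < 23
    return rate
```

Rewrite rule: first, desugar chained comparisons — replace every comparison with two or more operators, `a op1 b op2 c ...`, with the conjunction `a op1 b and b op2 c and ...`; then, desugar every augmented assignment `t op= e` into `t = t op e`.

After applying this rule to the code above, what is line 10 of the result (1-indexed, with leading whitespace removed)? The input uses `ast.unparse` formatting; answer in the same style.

Transformed code:
def compute(rate, rows, k):
    rows = rows > rows and rows > ix
    if 39 == rate and rate != rate:
        ix = 7
    else:
        handle(ix)
    if step <= rows and rows < 40 and (40 < rate):
        rate = rate + k % k
    rows = 2 // rows
    ix = ix != rate and rate >= 4 and (4 < 23)
    return rate

ix = ix != rate and rate >= 4 and (4 < 23)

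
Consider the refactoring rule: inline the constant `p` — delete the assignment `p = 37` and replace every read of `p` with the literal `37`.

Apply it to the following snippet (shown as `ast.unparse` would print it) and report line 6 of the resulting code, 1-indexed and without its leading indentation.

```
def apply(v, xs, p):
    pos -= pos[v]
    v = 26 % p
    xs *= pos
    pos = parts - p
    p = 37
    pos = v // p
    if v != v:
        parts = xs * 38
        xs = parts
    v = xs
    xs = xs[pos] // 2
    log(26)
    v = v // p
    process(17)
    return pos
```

pos = v // 37

Transformed code:
def apply(v, xs, p):
    pos -= pos[v]
    v = 26 % 37
    xs *= pos
    pos = parts - 37
    pos = v // 37
    if v != v:
        parts = xs * 38
        xs = parts
    v = xs
    xs = xs[pos] // 2
    log(26)
    v = v // 37
    process(17)
    return pos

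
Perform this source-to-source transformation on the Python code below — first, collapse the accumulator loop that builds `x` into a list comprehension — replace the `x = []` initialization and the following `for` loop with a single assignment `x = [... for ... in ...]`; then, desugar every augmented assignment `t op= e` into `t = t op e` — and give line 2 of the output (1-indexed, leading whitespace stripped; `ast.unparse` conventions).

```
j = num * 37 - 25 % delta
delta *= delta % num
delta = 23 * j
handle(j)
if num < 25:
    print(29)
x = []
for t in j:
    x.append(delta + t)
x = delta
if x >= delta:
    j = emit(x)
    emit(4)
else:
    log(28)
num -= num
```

delta = delta * (delta % num)

Transformed code:
j = num * 37 - 25 % delta
delta = delta * (delta % num)
delta = 23 * j
handle(j)
if num < 25:
    print(29)
x = [delta + t for t in j]
x = delta
if x >= delta:
    j = emit(x)
    emit(4)
else:
    log(28)
num = num - num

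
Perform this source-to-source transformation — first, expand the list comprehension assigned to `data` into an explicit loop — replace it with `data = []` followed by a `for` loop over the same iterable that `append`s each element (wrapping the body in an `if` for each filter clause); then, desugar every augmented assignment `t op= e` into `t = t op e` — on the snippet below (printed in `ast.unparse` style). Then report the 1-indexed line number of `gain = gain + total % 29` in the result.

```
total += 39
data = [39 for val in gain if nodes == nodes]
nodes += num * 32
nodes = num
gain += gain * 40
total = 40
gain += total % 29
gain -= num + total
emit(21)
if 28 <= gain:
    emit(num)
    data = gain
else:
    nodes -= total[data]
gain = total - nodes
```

Transformed code:
total = total + 39
data = []
for val in gain:
    if nodes == nodes:
        data.append(39)
nodes = nodes + num * 32
nodes = num
gain = gain + gain * 40
total = 40
gain = gain + total % 29
gain = gain - (num + total)
emit(21)
if 28 <= gain:
    emit(num)
    data = gain
else:
    nodes = nodes - total[data]
gain = total - nodes

10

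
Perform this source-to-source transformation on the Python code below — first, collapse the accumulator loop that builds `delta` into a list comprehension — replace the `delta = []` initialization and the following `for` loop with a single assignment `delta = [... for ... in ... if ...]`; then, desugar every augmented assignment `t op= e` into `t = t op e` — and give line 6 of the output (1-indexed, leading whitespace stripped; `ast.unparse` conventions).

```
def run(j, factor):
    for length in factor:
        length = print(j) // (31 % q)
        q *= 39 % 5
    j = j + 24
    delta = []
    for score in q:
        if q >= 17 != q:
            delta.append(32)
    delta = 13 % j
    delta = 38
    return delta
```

Transformed code:
def run(j, factor):
    for length in factor:
        length = print(j) // (31 % q)
        q = q * (39 % 5)
    j = j + 24
    delta = [32 for score in q if q >= 17 != q]
    delta = 13 % j
    delta = 38
    return delta

delta = [32 for score in q if q >= 17 != q]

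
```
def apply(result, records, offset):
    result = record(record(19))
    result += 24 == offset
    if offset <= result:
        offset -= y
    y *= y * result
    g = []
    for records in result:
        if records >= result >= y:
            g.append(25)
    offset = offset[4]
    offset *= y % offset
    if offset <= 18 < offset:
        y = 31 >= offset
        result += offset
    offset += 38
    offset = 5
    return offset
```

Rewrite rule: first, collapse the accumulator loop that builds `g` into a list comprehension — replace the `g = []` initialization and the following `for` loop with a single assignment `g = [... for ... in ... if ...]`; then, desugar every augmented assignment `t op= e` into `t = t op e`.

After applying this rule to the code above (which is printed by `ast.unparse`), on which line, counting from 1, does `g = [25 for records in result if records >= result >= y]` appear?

Transformed code:
def apply(result, records, offset):
    result = record(record(19))
    result = result + (24 == offset)
    if offset <= result:
        offset = offset - y
    y = y * (y * result)
    g = [25 for records in result if records >= result >= y]
    offset = offset[4]
    offset = offset * (y % offset)
    if offset <= 18 < offset:
        y = 31 >= offset
        result = result + offset
    offset = offset + 38
    offset = 5
    return offset

7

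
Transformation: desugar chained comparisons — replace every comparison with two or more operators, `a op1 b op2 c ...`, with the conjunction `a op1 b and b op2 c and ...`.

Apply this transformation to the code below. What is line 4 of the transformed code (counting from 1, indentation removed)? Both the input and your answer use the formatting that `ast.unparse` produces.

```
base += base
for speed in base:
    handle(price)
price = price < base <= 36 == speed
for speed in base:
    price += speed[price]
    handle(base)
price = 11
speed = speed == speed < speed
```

price = price < base and base <= 36 and (36 == speed)

Transformed code:
base += base
for speed in base:
    handle(price)
price = price < base and base <= 36 and (36 == speed)
for speed in base:
    price += speed[price]
    handle(base)
price = 11
speed = speed == speed and speed < speed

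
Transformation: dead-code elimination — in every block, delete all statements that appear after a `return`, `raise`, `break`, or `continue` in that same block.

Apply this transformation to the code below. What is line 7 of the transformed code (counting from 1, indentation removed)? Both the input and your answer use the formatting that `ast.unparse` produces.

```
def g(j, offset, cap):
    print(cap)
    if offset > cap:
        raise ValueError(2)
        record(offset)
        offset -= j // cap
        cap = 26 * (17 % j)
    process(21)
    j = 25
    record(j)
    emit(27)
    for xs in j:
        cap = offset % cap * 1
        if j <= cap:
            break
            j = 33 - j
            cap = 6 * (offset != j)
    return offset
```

record(j)

Transformed code:
def g(j, offset, cap):
    print(cap)
    if offset > cap:
        raise ValueError(2)
    process(21)
    j = 25
    record(j)
    emit(27)
    for xs in j:
        cap = offset % cap * 1
        if j <= cap:
            break
    return offset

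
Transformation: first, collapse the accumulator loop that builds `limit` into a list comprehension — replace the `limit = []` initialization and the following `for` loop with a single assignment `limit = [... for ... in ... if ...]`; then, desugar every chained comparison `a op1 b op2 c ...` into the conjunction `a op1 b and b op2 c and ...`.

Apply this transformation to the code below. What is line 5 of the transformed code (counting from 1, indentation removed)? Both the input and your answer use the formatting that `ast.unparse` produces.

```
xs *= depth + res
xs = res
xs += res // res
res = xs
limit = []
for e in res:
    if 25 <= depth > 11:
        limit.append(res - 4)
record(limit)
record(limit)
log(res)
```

Transformed code:
xs *= depth + res
xs = res
xs += res // res
res = xs
limit = [res - 4 for e in res if 25 <= depth and depth > 11]
record(limit)
record(limit)
log(res)

limit = [res - 4 for e in res if 25 <= depth and depth > 11]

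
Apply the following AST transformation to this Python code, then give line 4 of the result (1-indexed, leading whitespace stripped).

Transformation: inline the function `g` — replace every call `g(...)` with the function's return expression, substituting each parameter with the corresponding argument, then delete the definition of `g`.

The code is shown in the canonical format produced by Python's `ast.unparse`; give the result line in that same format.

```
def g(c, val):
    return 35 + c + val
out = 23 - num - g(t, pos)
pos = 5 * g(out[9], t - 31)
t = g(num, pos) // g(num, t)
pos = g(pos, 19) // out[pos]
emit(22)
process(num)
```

pos = (35 + pos + 19) // out[pos]

Transformed code:
out = 23 - num - (35 + t + pos)
pos = 5 * (35 + out[9] + (t - 31))
t = (35 + num + pos) // (35 + num + t)
pos = (35 + pos + 19) // out[pos]
emit(22)
process(num)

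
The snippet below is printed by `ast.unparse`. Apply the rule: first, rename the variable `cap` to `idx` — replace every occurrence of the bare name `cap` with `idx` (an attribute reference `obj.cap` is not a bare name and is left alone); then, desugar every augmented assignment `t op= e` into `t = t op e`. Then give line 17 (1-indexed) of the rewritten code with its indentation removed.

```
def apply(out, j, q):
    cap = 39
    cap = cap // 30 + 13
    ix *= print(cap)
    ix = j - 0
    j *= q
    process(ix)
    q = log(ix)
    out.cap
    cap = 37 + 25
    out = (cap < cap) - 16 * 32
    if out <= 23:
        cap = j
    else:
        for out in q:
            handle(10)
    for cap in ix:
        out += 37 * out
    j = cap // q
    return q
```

for idx in ix:

Transformed code:
def apply(out, j, q):
    idx = 39
    idx = idx // 30 + 13
    ix = ix * print(idx)
    ix = j - 0
    j = j * q
    process(ix)
    q = log(ix)
    out.cap
    idx = 37 + 25
    out = (idx < idx) - 16 * 32
    if out <= 23:
        idx = j
    else:
        for out in q:
            handle(10)
    for idx in ix:
        out = out + 37 * out
    j = idx // q
    return q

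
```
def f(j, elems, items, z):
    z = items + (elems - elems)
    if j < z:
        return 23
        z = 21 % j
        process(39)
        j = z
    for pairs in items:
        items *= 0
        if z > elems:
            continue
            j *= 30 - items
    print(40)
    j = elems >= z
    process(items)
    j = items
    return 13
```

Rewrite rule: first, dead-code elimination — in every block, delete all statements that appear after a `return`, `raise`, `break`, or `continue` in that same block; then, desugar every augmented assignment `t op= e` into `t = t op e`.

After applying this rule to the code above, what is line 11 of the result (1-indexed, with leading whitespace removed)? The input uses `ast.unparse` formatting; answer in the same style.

process(items)

Transformed code:
def f(j, elems, items, z):
    z = items + (elems - elems)
    if j < z:
        return 23
    for pairs in items:
        items = items * 0
        if z > elems:
            continue
    print(40)
    j = elems >= z
    process(items)
    j = items
    return 13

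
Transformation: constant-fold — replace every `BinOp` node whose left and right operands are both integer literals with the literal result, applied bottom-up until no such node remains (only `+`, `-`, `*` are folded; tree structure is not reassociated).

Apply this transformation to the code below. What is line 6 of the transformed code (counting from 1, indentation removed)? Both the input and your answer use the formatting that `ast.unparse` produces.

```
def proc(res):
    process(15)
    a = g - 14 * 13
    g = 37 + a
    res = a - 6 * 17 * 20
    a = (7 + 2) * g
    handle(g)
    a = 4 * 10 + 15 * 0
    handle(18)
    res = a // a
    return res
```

a = 9 * g

Transformed code:
def proc(res):
    process(15)
    a = g - 182
    g = 37 + a
    res = a - 2040
    a = 9 * g
    handle(g)
    a = 40
    handle(18)
    res = a // a
    return res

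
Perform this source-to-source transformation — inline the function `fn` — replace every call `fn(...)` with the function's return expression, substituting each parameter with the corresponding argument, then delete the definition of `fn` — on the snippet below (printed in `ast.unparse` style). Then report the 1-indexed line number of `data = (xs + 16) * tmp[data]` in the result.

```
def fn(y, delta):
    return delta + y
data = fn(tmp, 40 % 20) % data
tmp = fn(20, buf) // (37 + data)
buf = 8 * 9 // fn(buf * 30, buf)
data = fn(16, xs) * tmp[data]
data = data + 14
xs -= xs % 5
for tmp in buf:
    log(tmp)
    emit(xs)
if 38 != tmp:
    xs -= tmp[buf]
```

Transformed code:
data = (40 % 20 + tmp) % data
tmp = (buf + 20) // (37 + data)
buf = 8 * 9 // (buf + buf * 30)
data = (xs + 16) * tmp[data]
data = data + 14
xs -= xs % 5
for tmp in buf:
    log(tmp)
    emit(xs)
if 38 != tmp:
    xs -= tmp[buf]

4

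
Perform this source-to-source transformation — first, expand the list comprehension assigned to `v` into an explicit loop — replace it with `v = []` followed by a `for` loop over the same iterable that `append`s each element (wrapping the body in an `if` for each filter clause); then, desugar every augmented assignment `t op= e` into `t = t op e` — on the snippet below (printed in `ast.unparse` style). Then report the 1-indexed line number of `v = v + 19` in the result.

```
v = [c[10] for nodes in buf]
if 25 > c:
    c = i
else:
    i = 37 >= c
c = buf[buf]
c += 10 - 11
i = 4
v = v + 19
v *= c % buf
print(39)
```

11

Transformed code:
v = []
for nodes in buf:
    v.append(c[10])
if 25 > c:
    c = i
else:
    i = 37 >= c
c = buf[buf]
c = c + (10 - 11)
i = 4
v = v + 19
v = v * (c % buf)
print(39)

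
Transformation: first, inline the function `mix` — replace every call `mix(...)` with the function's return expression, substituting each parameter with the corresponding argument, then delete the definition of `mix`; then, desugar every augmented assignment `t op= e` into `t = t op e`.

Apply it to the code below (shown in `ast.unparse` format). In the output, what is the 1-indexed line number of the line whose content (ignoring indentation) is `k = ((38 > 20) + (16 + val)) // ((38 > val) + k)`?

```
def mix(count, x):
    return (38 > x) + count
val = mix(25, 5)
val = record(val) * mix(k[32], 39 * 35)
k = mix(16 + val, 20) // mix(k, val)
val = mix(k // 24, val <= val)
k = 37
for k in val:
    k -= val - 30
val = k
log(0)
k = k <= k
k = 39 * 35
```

3

Transformed code:
val = (38 > 5) + 25
val = record(val) * ((38 > 39 * 35) + k[32])
k = ((38 > 20) + (16 + val)) // ((38 > val) + k)
val = (38 > (val <= val)) + k // 24
k = 37
for k in val:
    k = k - (val - 30)
val = k
log(0)
k = k <= k
k = 39 * 35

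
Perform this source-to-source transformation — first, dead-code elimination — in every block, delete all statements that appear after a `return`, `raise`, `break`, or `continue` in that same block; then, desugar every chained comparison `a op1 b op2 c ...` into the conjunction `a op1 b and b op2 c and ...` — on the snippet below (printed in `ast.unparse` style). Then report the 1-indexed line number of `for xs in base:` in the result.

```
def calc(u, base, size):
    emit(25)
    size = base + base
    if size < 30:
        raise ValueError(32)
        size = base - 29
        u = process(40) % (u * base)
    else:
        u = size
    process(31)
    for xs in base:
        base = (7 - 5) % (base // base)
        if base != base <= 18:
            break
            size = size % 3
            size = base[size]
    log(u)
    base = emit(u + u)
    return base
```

9

Transformed code:
def calc(u, base, size):
    emit(25)
    size = base + base
    if size < 30:
        raise ValueError(32)
    else:
        u = size
    process(31)
    for xs in base:
        base = (7 - 5) % (base // base)
        if base != base and base <= 18:
            break
    log(u)
    base = emit(u + u)
    return base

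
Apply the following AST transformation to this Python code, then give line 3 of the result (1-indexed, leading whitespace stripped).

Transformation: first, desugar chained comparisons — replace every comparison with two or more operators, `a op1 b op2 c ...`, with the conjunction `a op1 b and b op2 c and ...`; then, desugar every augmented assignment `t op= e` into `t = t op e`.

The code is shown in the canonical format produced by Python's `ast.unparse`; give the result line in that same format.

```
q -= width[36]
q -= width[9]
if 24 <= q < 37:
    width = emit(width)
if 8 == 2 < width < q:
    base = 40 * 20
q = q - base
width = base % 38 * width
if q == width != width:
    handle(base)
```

if 24 <= q and q < 37:

Transformed code:
q = q - width[36]
q = q - width[9]
if 24 <= q and q < 37:
    width = emit(width)
if 8 == 2 and 2 < width and (width < q):
    base = 40 * 20
q = q - base
width = base % 38 * width
if q == width and width != width:
    handle(base)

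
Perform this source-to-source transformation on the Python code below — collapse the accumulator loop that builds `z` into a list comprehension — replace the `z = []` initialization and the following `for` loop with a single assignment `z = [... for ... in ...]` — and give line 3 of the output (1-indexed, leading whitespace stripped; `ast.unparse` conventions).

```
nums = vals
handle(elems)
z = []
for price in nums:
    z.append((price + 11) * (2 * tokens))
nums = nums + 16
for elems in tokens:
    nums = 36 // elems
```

Transformed code:
nums = vals
handle(elems)
z = [(price + 11) * (2 * tokens) for price in nums]
nums = nums + 16
for elems in tokens:
    nums = 36 // elems

z = [(price + 11) * (2 * tokens) for price in nums]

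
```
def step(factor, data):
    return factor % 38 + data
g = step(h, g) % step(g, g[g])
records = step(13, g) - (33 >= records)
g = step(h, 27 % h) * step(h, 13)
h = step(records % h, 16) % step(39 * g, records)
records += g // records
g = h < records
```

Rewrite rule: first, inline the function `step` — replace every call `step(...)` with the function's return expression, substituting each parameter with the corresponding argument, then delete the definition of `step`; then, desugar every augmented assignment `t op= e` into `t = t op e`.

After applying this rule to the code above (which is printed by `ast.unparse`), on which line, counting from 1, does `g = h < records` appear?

6

Transformed code:
g = (h % 38 + g) % (g % 38 + g[g])
records = 13 % 38 + g - (33 >= records)
g = (h % 38 + 27 % h) * (h % 38 + 13)
h = (records % h % 38 + 16) % (39 * g % 38 + records)
records = records + g // records
g = h < records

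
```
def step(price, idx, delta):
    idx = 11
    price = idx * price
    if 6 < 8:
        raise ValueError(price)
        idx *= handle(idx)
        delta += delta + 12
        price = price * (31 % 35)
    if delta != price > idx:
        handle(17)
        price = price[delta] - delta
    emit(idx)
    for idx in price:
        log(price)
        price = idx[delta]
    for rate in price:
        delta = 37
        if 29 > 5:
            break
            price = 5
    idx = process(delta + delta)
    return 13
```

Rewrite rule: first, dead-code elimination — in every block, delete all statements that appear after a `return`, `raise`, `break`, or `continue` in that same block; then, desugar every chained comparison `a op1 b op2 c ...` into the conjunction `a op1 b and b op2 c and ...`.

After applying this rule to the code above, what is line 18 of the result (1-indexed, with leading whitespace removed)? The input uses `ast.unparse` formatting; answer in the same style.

return 13

Transformed code:
def step(price, idx, delta):
    idx = 11
    price = idx * price
    if 6 < 8:
        raise ValueError(price)
    if delta != price and price > idx:
        handle(17)
        price = price[delta] - delta
    emit(idx)
    for idx in price:
        log(price)
        price = idx[delta]
    for rate in price:
        delta = 37
        if 29 > 5:
            break
    idx = process(delta + delta)
    return 13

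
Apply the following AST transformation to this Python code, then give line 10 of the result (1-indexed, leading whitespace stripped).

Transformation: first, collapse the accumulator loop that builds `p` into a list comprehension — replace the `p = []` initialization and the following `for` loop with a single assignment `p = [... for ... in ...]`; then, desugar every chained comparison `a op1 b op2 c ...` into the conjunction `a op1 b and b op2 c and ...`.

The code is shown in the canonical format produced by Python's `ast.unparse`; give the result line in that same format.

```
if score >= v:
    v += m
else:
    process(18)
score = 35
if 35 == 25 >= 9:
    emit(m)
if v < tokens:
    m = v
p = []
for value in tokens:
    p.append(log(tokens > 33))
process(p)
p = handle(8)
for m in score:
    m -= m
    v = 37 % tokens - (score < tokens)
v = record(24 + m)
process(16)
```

p = [log(tokens > 33) for value in tokens]

Transformed code:
if score >= v:
    v += m
else:
    process(18)
score = 35
if 35 == 25 and 25 >= 9:
    emit(m)
if v < tokens:
    m = v
p = [log(tokens > 33) for value in tokens]
process(p)
p = handle(8)
for m in score:
    m -= m
    v = 37 % tokens - (score < tokens)
v = record(24 + m)
process(16)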